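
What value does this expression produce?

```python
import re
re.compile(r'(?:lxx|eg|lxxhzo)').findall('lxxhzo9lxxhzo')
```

['lxx', 'lxx']

`|` is ordered: at each position the engine commits to the first alternative that works.
Since nothing is captured, `findall` lists the 2 matched substrings directly.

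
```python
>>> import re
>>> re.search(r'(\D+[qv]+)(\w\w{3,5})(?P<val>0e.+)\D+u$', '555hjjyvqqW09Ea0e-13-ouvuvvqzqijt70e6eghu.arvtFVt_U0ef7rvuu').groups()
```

('hjjyvqq', 'W09Ea', '0e-13-ouvuvvqzqijt70e6eghu.arvtFVt_U0ef7rv')

The match spans [3:59] → 'hjjyvqqW09Ea0e-13-ouvuvvqzqijt70e6eghu.arvtFVt_U0ef7rvuu'.
Captured: group 1 = 'hjjyvqq', group 2 = 'W09Ea', group 3 = '0e-13-ouvuvvqzqijt70e6eghu.arvtFVt_U0ef7rv'.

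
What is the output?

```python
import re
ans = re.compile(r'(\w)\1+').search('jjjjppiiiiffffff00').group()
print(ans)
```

jjjj

A backreference is literal: `\1` must see the identical characters the first group matched.
The match spans [0:4] → 'jjjj'.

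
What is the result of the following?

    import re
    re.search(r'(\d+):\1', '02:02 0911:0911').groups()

('02',)

The match spans [0:5] → '02:02'.
Captured: group 1 = '02'.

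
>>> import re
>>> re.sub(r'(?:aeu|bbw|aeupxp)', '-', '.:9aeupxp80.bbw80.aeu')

'.:9-pxp80.-80.-'

Alternation tries branches left to right and keeps the first one that lets the overall match succeed at that position.
Matches: at [3:6] → 'aeu'; at [12:15] → 'bbw'; at [18:21] → 'aeu'.
`sub` substitutes '-' at each match site.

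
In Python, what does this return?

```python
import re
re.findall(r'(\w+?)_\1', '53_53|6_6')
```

['53', '6']

The backreference `\1` re-matches whatever the first group consumed, character for character.
Because there's exactly one group, `findall` drops the full match and keeps group 1 from each hit.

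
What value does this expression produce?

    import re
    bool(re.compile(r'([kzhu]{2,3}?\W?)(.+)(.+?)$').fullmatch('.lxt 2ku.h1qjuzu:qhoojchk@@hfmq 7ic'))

False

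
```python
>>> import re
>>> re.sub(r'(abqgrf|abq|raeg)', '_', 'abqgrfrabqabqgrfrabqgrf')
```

'_r__r_'

Alternation tries branches left to right and keeps the first one that lets the overall match succeed at that position.
`sub` substitutes '_' at each match site.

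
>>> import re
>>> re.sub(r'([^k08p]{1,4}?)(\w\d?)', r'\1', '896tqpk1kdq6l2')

'89tpk1dl'

Pattern: 1 to 4 of any character except [k08p] (lazy) (captured); then a word character, then optionally a digit (captured).
Each match is replaced using the text its own group 1 captured.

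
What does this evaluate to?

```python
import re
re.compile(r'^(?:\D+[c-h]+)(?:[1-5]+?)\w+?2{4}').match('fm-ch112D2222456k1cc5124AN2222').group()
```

'fm-ch112D2222'

`re.match` only tries the pattern at the start of the string.
The match spans [0:13] → 'fm-ch112D2222'.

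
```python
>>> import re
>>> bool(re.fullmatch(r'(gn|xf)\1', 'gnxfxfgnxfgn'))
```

False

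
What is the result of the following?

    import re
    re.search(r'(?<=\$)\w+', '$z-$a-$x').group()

The lookaround is zero-width — it requires the adjacent text to match without consuming it, so the asserted text isn't part of the match.
`search` walks the string left to right and returns the first match it finds.
The match spans [1:2] → 'z'.

'z'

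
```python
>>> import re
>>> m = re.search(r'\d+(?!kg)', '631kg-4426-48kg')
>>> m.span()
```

`(?!…)`/`(?<!…)` only lets a position through if the neighbouring text does NOT match; no characters are consumed.
`re.search` tries every starting position until one works.
The match spans [0:2] → '63'.

(0, 2)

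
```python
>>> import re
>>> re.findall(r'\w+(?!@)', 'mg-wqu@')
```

The negative lookahead/lookbehind blocks any match where the forbidden context is present.
Walking the string: at [0:2] → 'mg'; at [3:5] → 'wq'.
No capturing groups, so `findall` returns the 2 full match strings.

['mg', 'wq']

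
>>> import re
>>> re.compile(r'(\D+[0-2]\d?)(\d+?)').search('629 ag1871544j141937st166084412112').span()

(3, 9)

The match spans [3:9] → ' ag187'.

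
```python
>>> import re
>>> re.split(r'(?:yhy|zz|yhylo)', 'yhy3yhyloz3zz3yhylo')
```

`|` is ordered: at each position the engine commits to the first alternative that works.
Splitting on the pattern gives 5 pieces.

['', '3', 'loz3', '3', 'lo']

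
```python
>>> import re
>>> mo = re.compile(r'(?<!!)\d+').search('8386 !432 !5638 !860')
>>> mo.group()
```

Because the assertion is negative and zero-width, positions next to the forbidden text are skipped.
The match spans [0:4] → '8386'.

'8386'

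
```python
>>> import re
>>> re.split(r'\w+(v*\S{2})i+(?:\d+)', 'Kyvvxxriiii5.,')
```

The pattern matches one or more of a word character; then zero or more of a literal 'v', then exactly 2 of a non-whitespace character (captured); then one or more of a literal 'i'; then one or more of a digit (non-capturing group).
Matches to split on: at [0:12] → 'Kyvvxxriiii5'.
With a capturing group present, the delimiter's captured portion is kept in the result list.

['', 'ii', '.,']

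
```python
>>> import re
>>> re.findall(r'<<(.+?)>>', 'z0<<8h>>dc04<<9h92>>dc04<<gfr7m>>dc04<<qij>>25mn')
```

With the lazy modifier that quantifier settles for the fewest repetitions that let the rest of the pattern succeed (the atoms after it are unaffected and can still be greedy).
Scanning left to right: at [2:8] match '<<8h>>', group 1 = '8h'; at [12:20] match '<<9h92>>', group 1 = '9h92'; at [24:33] match '<<gfr7m>>', group 1 = 'gfr7m'; at [37:44] match '<<qij>>', group 1 = 'qij'.
`findall` collects group 1 from each match (4 total).

['8h', '9h92', 'gfr7m', 'qij']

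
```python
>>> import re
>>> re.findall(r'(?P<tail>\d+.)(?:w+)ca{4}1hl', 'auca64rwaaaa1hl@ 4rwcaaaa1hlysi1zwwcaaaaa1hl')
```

['4r']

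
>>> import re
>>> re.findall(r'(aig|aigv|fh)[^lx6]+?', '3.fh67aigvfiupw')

`|` is ordered: at each position the engine commits to the first alternative that works.
With a single group, `findall` returns only what that group captured — 1 item.

['aig']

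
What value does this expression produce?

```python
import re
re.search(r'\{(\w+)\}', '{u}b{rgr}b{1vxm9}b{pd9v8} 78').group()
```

'{u}'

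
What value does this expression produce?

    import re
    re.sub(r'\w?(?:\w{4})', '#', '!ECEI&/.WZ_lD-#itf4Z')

'!#&/.#-##'

Every occurrence is swapped for '#'.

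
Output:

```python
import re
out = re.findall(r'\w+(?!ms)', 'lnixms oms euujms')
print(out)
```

['lnixms', 'oms', 'euujms']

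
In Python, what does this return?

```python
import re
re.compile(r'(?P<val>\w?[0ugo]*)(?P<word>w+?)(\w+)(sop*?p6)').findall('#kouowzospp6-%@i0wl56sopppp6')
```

This matches optionally a word character, then zero or more of one of [0ugo] (captured as 'val'); then one or more of a literal 'w' (lazy) (captured as 'word'); then one or more of a word character (captured); then the literal 'so', then zero or more of the literal 'p' (lazy), then the literal 'p6' (captured).
Scanning left to right: at [15:28] match 'i0wl56sopppp6', groups = ('i0', 'w', 'l56', 'sopppp6').
4 groups means the one result is a tuple of 4 captured strings — 1 here.

[('i0', 'w', 'l56', 'sopppp6')]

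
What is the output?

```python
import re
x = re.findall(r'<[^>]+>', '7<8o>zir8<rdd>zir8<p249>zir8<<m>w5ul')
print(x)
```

['<8o>', '<rdd>', '<p249>', '<<m>']

No capturing groups, so `findall` returns the 4 full match strings.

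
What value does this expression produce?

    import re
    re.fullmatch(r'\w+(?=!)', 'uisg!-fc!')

None

Because the assertion is zero-width, the text it checks is not consumed and won't appear in the result.
For `fullmatch`, every character of the input must be accounted for by the pattern.
Here the pattern can't cover the whole string, so the call returns None.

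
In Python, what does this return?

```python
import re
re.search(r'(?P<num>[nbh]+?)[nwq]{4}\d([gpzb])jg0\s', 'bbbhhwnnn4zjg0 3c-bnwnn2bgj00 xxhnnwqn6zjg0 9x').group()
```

This matches one or more of one of [nbh] (lazy) (captured as 'num'); then exactly 4 of one of [nwq], then a digit; then one of [gpzb] (captured); then the literal 'jg0', then whitespace.
`search` walks the string left to right and returns the first match it finds.
The match spans [0:15] → 'bbbhhwnnn4zjg0 '.
Captured: group 1 = 'bbbhh', group 2 = 'z'.

'bbbhhwnnn4zjg0 '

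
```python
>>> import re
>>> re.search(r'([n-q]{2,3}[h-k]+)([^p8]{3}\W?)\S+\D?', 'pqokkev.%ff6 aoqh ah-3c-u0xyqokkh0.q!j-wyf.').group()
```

'pqokkev.%ff6 '

Pattern: 2 to 3 of a character in [n-q], then one or more of a character in [h-k] (captured); then exactly 3 of any character except [p8], then optionally a non-word character (captured); then one or more of a non-whitespace character, then optionally a non-digit.
`re.search` scans for the first position where the pattern succeeds.
The match spans [0:13] → 'pqokkev.%ff6 '.
Captured: group 1 = 'pqokk', group 2 = 'ev.%'.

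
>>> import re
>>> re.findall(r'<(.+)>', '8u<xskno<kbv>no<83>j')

Scanning left to right: at [2:19] match '<xskno<kbv>no<83>', group 1 = 'xskno<kbv>no<83'.
Because there's exactly one group, `findall` drops the full match and keeps group 1 from the one hit.

['xskno<kbv>no<83']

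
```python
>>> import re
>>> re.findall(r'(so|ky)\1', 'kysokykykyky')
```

The backreference `\1` re-matches whatever the first group consumed, character for character.
`findall` collects group 1 from each match (2 total).

['ky', 'ky']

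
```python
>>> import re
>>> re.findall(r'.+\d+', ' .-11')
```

The pattern matches one or more of any character; then one or more of a digit.
Walking the string: at [0:5] → ' .-11'.
Since nothing is captured, `findall` lists the 1 matched substring directly.

[' .-11']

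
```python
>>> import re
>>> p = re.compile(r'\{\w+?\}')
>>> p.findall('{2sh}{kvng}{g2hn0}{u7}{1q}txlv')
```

Walking the string: at [0:5] → '{2sh}'; at [5:11] → '{kvng}'; at [11:18] → '{g2hn0}'; at [18:22] → '{u7}'; at [22:26] → '{1q}'.
No capturing groups, so `findall` returns the 5 full match strings.

['{2sh}', '{kvng}', '{g2hn0}', '{u7}', '{1q}']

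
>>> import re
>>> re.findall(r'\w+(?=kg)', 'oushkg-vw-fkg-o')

['oush', 'f']

Because the assertion is zero-width, the text it checks is not consumed and won't appear in the result.
Since nothing is captured, `findall` lists the 2 matched substrings directly.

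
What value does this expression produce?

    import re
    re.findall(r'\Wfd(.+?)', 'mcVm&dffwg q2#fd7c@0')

['7']

The pattern matches a non-word character, then the literal 'fd'; then one or more of any character (lazy) (captured).
Because there's exactly one group, `findall` drops the full match and keeps group 1 from the one hit.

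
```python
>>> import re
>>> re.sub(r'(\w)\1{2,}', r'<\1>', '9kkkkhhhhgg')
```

'9<k><h>gg'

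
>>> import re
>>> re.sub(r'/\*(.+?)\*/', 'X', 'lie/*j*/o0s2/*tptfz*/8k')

With the lazy modifier that quantifier settles for the fewest repetitions that let the rest of the pattern succeed (the atoms after it are unaffected and can still be greedy).
Matches: at [3:8] → '/*j*/'; at [12:21] → '/*tptfz*/'.
`sub` substitutes 'X' at each match site.

'lieXo0s2X8k'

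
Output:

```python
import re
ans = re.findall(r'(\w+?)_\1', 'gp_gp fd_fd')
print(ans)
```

`\1` is not a pattern — it's the concrete string captured by group 1, re-applied verbatim.
Matches: at [0:5] match 'gp_gp', group 1 = 'gp'; at [6:11] match 'fd_fd', group 1 = 'fd'.
`findall` collects group 1 from each match (2 total).

['gp', 'fd']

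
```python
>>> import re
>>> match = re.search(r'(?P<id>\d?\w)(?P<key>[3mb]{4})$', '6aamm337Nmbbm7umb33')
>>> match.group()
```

'7umb33'

The match spans [13:19] → '7umb33'.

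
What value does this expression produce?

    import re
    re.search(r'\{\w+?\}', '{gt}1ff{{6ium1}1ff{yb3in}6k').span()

(0, 4)

Unlike `match`, `search` isn't anchored — it looks for the pattern anywhere in the string.
The match spans [0:4] → '{gt}'.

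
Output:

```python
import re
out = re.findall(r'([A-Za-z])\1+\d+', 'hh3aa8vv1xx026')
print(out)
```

['h', 'a', 'v', 'x']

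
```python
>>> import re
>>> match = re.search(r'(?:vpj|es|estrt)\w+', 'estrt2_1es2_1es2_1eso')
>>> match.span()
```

Unlike `match`, `search` isn't anchored — it looks for the pattern anywhere in the string.
The match spans [0:21] → 'estrt2_1es2_1es2_1eso'.

(0, 21)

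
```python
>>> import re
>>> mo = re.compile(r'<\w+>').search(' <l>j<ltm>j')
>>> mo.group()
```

'<l>'

The match spans [1:4] → '<l>'.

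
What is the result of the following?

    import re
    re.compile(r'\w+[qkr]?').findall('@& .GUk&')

['GUk']

The pattern matches one or more of a word character; then optionally one of [qkr].
Walking the string: at [4:7] → 'GUk'.
Since nothing is captured, `findall` lists the 1 matched substring directly.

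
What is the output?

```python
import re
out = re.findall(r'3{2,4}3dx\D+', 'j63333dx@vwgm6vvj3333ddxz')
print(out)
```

No capturing groups, so `findall` returns the 1 full match string.

['3333dx@vwgm']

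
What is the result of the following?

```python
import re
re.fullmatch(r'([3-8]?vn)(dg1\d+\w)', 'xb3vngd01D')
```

None

Pattern: optionally a character in [3-8], then the literal 'vn' (captured); then the literal 'dg1', then one or more of a digit, then a word character (captured).
`re.fullmatch` requires the pattern to consume the entire string.
Here the pattern can't cover the whole string, so the call returns None.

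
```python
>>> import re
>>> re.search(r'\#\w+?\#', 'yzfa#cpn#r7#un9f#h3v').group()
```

'#cpn#'

Unlike `match`, `search` isn't anchored — it looks for the pattern anywhere in the string.
The match spans [4:9] → '#cpn#'.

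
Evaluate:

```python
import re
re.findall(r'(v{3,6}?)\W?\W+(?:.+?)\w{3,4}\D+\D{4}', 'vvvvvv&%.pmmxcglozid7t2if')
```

['vvvvvv']

Pattern: 3 to 6 of a literal 'v' (lazy) (captured); then optionally a non-word character, then one or more of a non-word character; then one or more of any character (lazy) (non-capturing group); then 3 to 4 of a word character, then one or more of a non-digit, then exactly 4 of a non-digit.
Walking the string: at [0:20] match 'vvvvvv&%.pmmxcglozid', group 1 = 'vvvvvv'.
One capturing group, so `findall` returns just the captured substring from the one match — 1 in all.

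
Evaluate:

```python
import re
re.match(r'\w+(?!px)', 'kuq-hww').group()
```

A negative assertion filters positions out without eating any characters.
`match` is anchored at position 0; if the pattern doesn't fit there, it returns None.
The match spans [0:3] → 'kuq'.

'kuq'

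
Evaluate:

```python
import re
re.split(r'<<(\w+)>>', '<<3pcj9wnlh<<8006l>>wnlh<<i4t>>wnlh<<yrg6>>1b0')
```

`re.split` interleaves the captured-group text with the surrounding fragments.

['<<3pcj9wnlh', '8006l', 'wnlh', 'i4t', 'wnlh', 'yrg6', '1b0']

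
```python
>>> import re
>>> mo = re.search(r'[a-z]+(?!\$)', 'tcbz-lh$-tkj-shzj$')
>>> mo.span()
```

(0, 4)

The negative lookaround is zero-width — it rules out positions where the adjacent text would match, without consuming anything.
The match spans [0:4] → 'tcbz'.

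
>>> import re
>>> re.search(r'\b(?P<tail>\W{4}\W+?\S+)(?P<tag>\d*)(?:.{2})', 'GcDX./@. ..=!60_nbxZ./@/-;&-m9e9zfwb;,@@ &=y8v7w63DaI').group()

'./@. ..=!60_nbxZ./@/-;&-m9e9zfwb;,@@ &'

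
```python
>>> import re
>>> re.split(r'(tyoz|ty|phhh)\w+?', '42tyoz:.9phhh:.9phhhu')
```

['42', 'ty', 'z:.9phhh:.9', 'phhh', '']

Matches to split on: at [2:5] → 'tyo'; at [16:21] → 'phhhu'.
Because the pattern has a capturing group, `split` also inserts each captured text between the pieces.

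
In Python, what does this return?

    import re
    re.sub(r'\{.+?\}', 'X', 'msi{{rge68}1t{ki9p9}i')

'msiX1tXi'

A `+?`/`*?`/`{m,n}?` starts at its minimum and grows only as far as needed for what follows to match.
Matches: at [3:11] → '{{rge68}'; at [13:20] → '{ki9p9}'.
Every occurrence is swapped for 'X'.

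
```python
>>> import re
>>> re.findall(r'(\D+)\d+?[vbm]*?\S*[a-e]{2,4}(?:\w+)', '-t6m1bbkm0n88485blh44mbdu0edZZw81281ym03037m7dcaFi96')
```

['-t']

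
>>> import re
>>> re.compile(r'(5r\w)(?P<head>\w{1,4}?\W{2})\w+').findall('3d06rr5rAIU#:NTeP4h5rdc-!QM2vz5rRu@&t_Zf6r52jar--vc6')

[('5rA', 'IU#:'), ('5rR', 'u@&')]

The pattern matches the literal '5r', then a word character (captured); then 1 to 4 of a word character (lazy), then exactly 2 of a non-word character (captured as 'head'); then one or more of a word character.
Scanning left to right: at [6:23] match '5rAIU#:NTeP4h5rdc', groups = ('5rA', 'IU#:'); at [30:47] match '5rRu@&t_Zf6r52jar', groups = ('5rR', 'u@&').
Multiple groups make `findall` return tuples — one 2-tuple for each match.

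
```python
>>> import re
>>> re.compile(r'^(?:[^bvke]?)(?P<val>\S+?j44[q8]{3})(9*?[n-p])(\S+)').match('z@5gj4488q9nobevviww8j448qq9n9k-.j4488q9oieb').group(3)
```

This matches anchored at the start of the string; then optionally any character except [bvke] (non-capturing group); then one or more of a non-whitespace character (lazy), then the literal 'j44', then exactly 3 of one of [q8] (captured as 'val'); then zero or more of the literal '9' (lazy), then a character in [n-p] (captured); then one or more of a non-whitespace character (captured).
Because the quantifier is non-greedy, it stops expanding at the earliest point where the rest of the pattern can succeed.
`re.match` won't scan ahead — the pattern has to work from the very first character.
The match spans [0:44] → 'z@5gj4488q9nobevviww8j448qq9n9k-.j4488q9oieb'.
Captured: group 1 = '@5gj4488q', group 2 = '9n', group 3 = 'obevviww8j448qq9n9k-.j4488q9oieb'.

'obevviww8j448qq9n9k-.j4488q9oieb'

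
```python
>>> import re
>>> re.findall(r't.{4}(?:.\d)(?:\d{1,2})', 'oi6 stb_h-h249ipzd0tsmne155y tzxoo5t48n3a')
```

This matches the literal 't', then exactly 4 of any character; then any character, then a digit (non-capturing group); then 1 to 2 of a digit (non-capturing group).
Scanning left to right: at [5:14] → 'tb_h-h249'; at [19:27] → 'tsmne155'.
No capturing groups, so `findall` returns the 2 full match strings.

['tb_h-h249', 'tsmne155']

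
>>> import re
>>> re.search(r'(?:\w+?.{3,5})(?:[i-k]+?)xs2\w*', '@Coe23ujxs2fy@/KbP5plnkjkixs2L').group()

This matches one or more of a word character (lazy), then 3 to 5 of any character (non-capturing group); then one or more of a character in [i-k] (lazy) (non-capturing group); then the literal 'xs2', then zero or more of a word character.
Unlike `match`, `search` isn't anchored — it looks for the pattern anywhere in the string.
The match spans [1:13] → 'Coe23ujxs2fy'.

'Coe23ujxs2fy'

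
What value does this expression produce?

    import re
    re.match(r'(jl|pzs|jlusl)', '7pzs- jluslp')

None

With `match`, the pattern is implicitly anchored at the beginning.
Here the pattern fails at index 0, so the call returns None.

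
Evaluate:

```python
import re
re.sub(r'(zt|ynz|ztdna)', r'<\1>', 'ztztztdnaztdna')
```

'<zt><zt><zt>dna<zt>dna'

`|` is ordered: at each position the engine commits to the first alternative that works.
`\1` in the replacement pulls in group 1's text for each match.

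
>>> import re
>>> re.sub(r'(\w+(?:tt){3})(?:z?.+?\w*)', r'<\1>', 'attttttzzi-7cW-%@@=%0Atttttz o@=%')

'<atttttt>-7cW-%@@=%0Atttttz o@=%'

Because the quantifier is non-greedy, it stops expanding at the earliest point where the rest of the pattern can succeed.
`\1` in the replacement pulls in group 1's text for each match.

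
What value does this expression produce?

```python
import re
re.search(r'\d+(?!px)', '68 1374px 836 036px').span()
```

(0, 2)

`(?!…)`/`(?<!…)` only lets a position through if the neighbouring text does NOT match; no characters are consumed.
Unlike `match`, `search` isn't anchored — it looks for the pattern anywhere in the string.
The match spans [0:2] → '68'.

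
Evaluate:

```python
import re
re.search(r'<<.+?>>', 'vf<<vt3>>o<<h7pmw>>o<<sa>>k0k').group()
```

'<<vt3>>'

The `?` after the quantifier makes it lazy — it takes as little as possible before letting the rest of the pattern try.
`re.search` tries every starting position until one works.
The match spans [2:9] → '<<vt3>>'.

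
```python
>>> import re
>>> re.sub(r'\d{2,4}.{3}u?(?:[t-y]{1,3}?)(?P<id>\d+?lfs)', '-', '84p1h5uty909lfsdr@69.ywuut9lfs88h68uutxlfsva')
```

'84p1h5uty909lfsdr@-88h68uutxlfsva'

This matches 2 to 4 of a digit, then exactly 3 of any character, then optionally the literal 'u'; then 1 to 3 of a character in [t-y] (lazy) (non-capturing group); then one or more of a digit (lazy), then the literal 'lf', then the literal 's' (captured as 'id').
Matches: at [18:30] → '69.ywuut9lfs'.
`sub` substitutes '-' at each match site.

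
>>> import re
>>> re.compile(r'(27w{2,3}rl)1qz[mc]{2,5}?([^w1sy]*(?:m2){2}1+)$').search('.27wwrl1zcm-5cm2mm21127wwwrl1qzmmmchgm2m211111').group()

'27wwwrl1qzmmmchgm2m211111'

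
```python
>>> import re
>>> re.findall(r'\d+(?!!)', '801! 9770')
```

A negative assertion filters positions out without eating any characters.
No capturing groups, so `findall` returns the 2 full match strings.

['80', '9770']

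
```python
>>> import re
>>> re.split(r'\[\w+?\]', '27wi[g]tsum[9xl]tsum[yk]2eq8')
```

['27wi', 'tsum', 'tsum', '2eq8']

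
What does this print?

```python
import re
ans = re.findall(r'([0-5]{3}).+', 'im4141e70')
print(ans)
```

['414']

The pattern matches exactly 3 of a character in [0-5] (captured); then one or more of any character.
One capturing group, so `findall` returns just the captured substring from the one match — 1 in all.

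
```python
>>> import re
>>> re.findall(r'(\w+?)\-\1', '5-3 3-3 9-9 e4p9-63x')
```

['3', '9']

After group 1 captures some text, `\1` only succeeds where that same text appears again.
Walking the string: at [4:7] match '3-3', group 1 = '3'; at [8:11] match '9-9', group 1 = '9'.
Because there's exactly one group, `findall` drops the full match and keeps group 1 from each hit.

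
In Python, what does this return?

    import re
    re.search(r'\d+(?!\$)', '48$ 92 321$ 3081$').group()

'4'

The negative lookahead/lookbehind blocks any match where the forbidden context is present.
Unlike `match`, `search` isn't anchored — it looks for the pattern anywhere in the string.
The match spans [0:1] → '4'.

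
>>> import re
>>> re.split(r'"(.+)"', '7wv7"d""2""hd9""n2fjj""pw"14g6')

Matches to split on: at [4:26] → '"d""2""hd9""n2fjj""pw"'.
The group in the pattern means `split` returns the separators' captures alongside the pieces.

['7wv7', 'd""2""hd9""n2fjj""pw', '14g6']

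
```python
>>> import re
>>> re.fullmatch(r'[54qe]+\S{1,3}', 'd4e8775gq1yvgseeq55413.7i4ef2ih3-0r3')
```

None

The pattern matches one or more of one of [54qe]; then 1 to 3 of a non-whitespace character.
`re.fullmatch` requires the pattern to consume the entire string.
Here the string isn't matched end-to-end, so the call returns None.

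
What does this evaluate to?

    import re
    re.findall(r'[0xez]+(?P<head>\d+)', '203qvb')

['3']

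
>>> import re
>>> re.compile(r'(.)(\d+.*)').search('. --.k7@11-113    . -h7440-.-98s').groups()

('k', '7@11-113    . -h7440-.-98s')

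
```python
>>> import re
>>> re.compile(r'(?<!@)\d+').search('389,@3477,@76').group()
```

'389'

Because the assertion is negative and zero-width, positions next to the forbidden text are skipped.
The match spans [0:3] → '389'.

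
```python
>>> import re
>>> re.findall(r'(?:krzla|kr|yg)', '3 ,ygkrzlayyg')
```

['yg', 'krzla', 'yg']

The regex engine tests alternatives in the order written; an earlier branch that matches wins even if a later one would match more.
`findall` yields the raw match text (3 of them) because the pattern has no groups.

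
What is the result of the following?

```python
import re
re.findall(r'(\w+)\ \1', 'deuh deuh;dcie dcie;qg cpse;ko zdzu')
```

['deuh', 'dcie']

`\1` has to match the exact text group 1 already captured.
Because there's exactly one group, `findall` drops the full match and keeps group 1 from each hit.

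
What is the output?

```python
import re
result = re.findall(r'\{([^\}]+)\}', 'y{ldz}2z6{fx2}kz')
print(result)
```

['ldz', 'fx2']

Walking the string: at [1:6] match '{ldz}', group 1 = 'ldz'; at [9:14] match '{fx2}', group 1 = 'fx2'.
`findall` collects group 1 from each match (2 total).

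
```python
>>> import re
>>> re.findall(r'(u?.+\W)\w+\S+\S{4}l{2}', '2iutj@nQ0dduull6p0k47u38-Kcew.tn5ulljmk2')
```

The pattern matches optionally a literal 'u', then one or more of any character, then a non-word character (captured); then one or more of a word character, then one or more of a non-whitespace character; then exactly 4 of a non-whitespace character, then exactly 2 of a literal 'l'.
Walking the string: at [0:36] match '2iutj@nQ0dduull6p0k47u38-Kcew.tn5ull', group 1 = '2iutj@nQ0dduull6p0k47u38-'.
One capturing group, so `findall` returns just the captured substring from the one match — 1 in all.

['2iutj@nQ0dduull6p0k47u38-']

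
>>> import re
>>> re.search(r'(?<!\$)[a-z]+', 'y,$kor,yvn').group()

'y'

The negative lookaround is zero-width — it rules out positions where the adjacent text would match, without consuming anything.
`re.search` scans for the first position where the pattern succeeds.
The match spans [0:1] → 'y'.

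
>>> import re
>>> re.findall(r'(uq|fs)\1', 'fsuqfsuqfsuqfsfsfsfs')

['fs', 'fs']

`\1` is not a pattern — it's the concrete string captured by group 1, re-applied verbatim.
One capturing group, so `findall` returns just the captured substring from each match — 2 in all.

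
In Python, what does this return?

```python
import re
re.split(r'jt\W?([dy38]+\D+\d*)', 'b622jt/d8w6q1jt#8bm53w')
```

The pattern matches the literal 'jt', then optionally a non-word character; then one or more of one of [dy38], then one or more of a non-digit, then zero or more of a digit (captured).
Matches to split on: at [4:11] → 'jt/d8w6'; at [13:21] → 'jt#8bm53'.
Because the pattern has a capturing group, `split` also inserts each captured text between the pieces.

['b622', 'd8w6', 'q1', '8bm53', 'w']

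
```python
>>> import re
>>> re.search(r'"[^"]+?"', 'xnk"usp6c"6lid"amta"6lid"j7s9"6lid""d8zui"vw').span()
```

Unlike `match`, `search` isn't anchored — it looks for the pattern anywhere in the string.
The match spans [3:10] → '"usp6c"'.

(3, 10)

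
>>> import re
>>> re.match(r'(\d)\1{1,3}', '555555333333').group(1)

'5'

The match spans [0:4] → '5555'.
Captured: group 1 = '5'.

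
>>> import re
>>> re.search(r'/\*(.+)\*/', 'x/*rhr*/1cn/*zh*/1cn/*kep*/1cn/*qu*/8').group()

The match spans [1:36] → '/*rhr*/1cn/*zh*/1cn/*kep*/1cn/*qu*/'.

'/*rhr*/1cn/*zh*/1cn/*kep*/1cn/*qu*/'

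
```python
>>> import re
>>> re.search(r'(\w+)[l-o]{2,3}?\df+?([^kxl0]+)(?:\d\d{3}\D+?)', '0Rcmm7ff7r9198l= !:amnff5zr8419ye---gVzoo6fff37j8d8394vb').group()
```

A `+?`/`*?`/`{m,n}?` starts at its minimum and grows only as far as needed for what follows to match.
The match spans [0:15] → '0Rcmm7ff7r9198l'.

'0Rcmm7ff7r9198l'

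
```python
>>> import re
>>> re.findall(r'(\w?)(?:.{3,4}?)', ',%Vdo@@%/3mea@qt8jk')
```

['', 'd', '', 'm', 'q']

Lazy quantifiers expand one character at a time until the remainder of the pattern can match.
One capturing group, so `findall` returns just the captured substring from each match — 5 in all.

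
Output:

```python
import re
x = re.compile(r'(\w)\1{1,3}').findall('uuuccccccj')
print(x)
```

After group 1 captures some text, `\1` only succeeds where that same text appears again.
Walking the string: at [0:3] match 'uuu', group 1 = 'u'; at [3:7] match 'cccc', group 1 = 'c'; at [7:9] match 'cc', group 1 = 'c'.
Because there's exactly one group, `findall` drops the full match and keeps group 1 from each hit.

['u', 'c', 'c']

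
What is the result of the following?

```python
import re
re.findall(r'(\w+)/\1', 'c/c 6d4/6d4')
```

The backreference `\1` re-matches whatever the first group consumed, character for character.
Matches: at [0:3] match 'c/c', group 1 = 'c'; at [4:11] match '6d4/6d4', group 1 = '6d4'.
One capturing group, so `findall` returns just the captured substring from each match — 2 in all.

['c', '6d4']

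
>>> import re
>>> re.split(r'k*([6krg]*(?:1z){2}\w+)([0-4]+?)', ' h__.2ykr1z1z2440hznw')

[' h__.2y', 'r1z1z244', '0', 'hznw']

Pattern: zero or more of a literal 'k'; then zero or more of one of [6krg], then the literal '1z' repeated 2 times, then one or more of a word character (captured); then one or more of a character in [0-4] (lazy) (captured).
Matches to split on: at [7:17] → 'kr1z1z2440'.
The group in the pattern means `split` returns the separators' captures alongside the pieces.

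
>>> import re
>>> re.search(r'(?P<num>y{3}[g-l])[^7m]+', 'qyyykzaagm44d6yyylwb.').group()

'yyykzaag'

This matches exactly 3 of the literal 'y', then a character in [g-l] (captured as 'num'); then one or more of any character except [7m].
The match spans [1:9] → 'yyykzaag'.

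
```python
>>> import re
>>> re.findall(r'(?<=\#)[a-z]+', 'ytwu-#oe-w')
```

['oe']

The `(?=…)`/`(?<=…)` assertion just peeks at neighbouring text; it doesn't advance the match position.
Matches: at [6:8] → 'oe'.
No capturing groups, so `findall` returns the 1 full match string.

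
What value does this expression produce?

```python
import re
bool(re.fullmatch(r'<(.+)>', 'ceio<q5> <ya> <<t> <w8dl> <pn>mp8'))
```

`re.fullmatch` is like wrapping the pattern in `^…$` (in single-line mode).
Here the string isn't matched end-to-end, so the call returns None, and `bool(None)` is False.

False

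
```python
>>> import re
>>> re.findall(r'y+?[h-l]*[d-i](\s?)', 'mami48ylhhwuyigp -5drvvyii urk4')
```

['', '', ' ']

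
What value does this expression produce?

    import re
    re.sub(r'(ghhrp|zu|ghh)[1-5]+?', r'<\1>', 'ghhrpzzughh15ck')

The replacement refers to a captured group, so each match is rewritten using its own captured text.

'ghhrpzzu<ghh>5ck'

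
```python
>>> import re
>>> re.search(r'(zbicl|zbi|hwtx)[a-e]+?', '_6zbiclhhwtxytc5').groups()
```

('zbi',)

The match spans [2:6] → 'zbic'.
Captured: group 1 = 'zbi'.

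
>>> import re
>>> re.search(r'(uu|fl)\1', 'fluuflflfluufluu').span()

The backreference `\1` re-matches whatever the first group consumed, character for character.
The match spans [4:8] → 'flfl'.

(4, 8)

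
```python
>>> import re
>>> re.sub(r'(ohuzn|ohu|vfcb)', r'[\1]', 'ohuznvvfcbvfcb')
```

'[ohuzn]v[vfcb][vfcb]'

Alternation isn't longest-match — the leftmost alternative that fits at this position is chosen.
`\1` in the replacement pulls in group 1's text for each match.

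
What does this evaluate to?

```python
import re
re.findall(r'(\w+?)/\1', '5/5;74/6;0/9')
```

['5']

`\1` has to match the exact text group 1 already captured.
One capturing group, so `findall` returns just the captured substring from the one match — 1 in all.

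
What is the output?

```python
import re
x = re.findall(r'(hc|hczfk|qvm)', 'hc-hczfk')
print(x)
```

Alternation isn't longest-match — the leftmost alternative that fits at this position is chosen.
Because there's exactly one group, `findall` drops the full match and keeps group 1 from each hit.

['hc', 'hc']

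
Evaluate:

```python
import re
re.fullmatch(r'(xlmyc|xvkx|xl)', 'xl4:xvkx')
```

None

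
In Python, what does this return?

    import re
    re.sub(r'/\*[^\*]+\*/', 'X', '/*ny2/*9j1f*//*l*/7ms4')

Matches: at [5:13] → '/*9j1f*/'; at [13:18] → '/*l*/'.
Every occurrence is swapped for 'X'.

'/*ny2XX7ms4'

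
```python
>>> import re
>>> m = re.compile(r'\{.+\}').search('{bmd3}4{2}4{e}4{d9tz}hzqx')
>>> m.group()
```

'{bmd3}4{2}4{e}4{d9tz}'

Unlike `match`, `search` isn't anchored — it looks for the pattern anywhere in the string.
The match spans [0:21] → '{bmd3}4{2}4{e}4{d9tz}'.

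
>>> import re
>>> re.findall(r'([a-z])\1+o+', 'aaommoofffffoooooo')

['a', 'm', 'f']

`\1` has to match the exact text group 1 already captured.
Walking the string: at [0:3] match 'aao', group 1 = 'a'; at [3:7] match 'mmoo', group 1 = 'm'; at [7:18] match 'fffffoooooo', group 1 = 'f'.
`findall` collects group 1 from each match (3 total).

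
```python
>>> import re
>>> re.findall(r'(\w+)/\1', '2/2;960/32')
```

A backreference is literal: `\1` must see the identical characters the first group matched.
Walking the string: at [0:3] match '2/2', group 1 = '2'.
`findall` collects group 1 from the one match (1 total).

['2']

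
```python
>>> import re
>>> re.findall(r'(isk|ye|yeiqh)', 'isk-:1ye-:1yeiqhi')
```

`|` is ordered: at each position the engine commits to the first alternative that works.
Scanning left to right: at [0:3] match 'isk', group 1 = 'isk'; at [6:8] match 'ye', group 1 = 'ye'; at [11:13] match 'ye', group 1 = 'ye'.
`findall` collects group 1 from each match (3 total).

['isk', 'ye', 'ye']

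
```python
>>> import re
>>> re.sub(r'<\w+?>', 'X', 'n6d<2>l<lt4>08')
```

Every occurrence is swapped for 'X'.

'n6dXlX08'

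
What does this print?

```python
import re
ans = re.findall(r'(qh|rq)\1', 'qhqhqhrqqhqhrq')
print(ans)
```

['qh', 'qh']

`\1` has to match the exact text group 1 already captured.
Scanning left to right: at [0:4] match 'qhqh', group 1 = 'qh'; at [8:12] match 'qhqh', group 1 = 'qh'.
One capturing group, so `findall` returns just the captured substring from each match — 2 in all.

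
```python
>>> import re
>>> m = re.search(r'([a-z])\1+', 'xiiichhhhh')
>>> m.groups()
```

('i',)

The match spans [1:4] → 'iii'.
Captured: group 1 = 'i'.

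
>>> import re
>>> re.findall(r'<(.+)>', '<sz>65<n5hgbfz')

Matches: at [0:4] match '<sz>', group 1 = 'sz'.
Because there's exactly one group, `findall` drops the full match and keeps group 1 from the one hit.

['sz']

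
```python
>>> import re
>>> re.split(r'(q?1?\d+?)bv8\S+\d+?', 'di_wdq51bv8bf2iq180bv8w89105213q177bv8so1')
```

Pattern: optionally a literal 'q', then optionally a literal '1', then one or more of a digit (lazy) (captured); then the literal 'bv8', then one or more of a non-whitespace character, then one or more of a digit (lazy).
Matches to split on: at [5:41] → 'q51bv8bf2iq180bv8w89105213q177bv8so1'.
Because the pattern has a capturing group, `split` also inserts each captured text between the pieces.

['di_wd', 'q51', '']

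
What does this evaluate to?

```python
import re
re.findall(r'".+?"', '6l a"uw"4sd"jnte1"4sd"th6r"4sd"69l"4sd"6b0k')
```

['"uw"', '"jnte1"', '"th6r"', '"69l"']

Because the quantifier is non-greedy, it stops expanding at the earliest point where the rest of the pattern can succeed.
Matches: at [4:8] → '"uw"'; at [11:18] → '"jnte1"'; at [21:27] → '"th6r"'; at [30:35] → '"69l"'.
`findall` yields the raw match text (4 of them) because the pattern has no groups.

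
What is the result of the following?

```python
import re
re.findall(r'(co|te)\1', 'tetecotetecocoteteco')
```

['te', 'te', 'co', 'te']

After group 1 captures some text, `\1` only succeeds where that same text appears again.
One capturing group, so `findall` returns just the captured substring from each match — 4 in all.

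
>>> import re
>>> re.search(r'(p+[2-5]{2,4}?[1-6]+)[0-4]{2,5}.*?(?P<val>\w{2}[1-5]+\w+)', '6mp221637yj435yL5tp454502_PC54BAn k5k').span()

(18, 33)

The pattern matches one or more of a literal 'p', then 2 to 4 of a character in [2-5] (lazy), then one or more of a character in [1-6] (captured); then 2 to 5 of a character in [0-4], then zero or more of any character (lazy); then exactly 2 of a word character, then one or more of a character in [1-5], then one or more of a word character (captured as 'val').
`search` walks the string left to right and returns the first match it finds.
The match spans [18:33] → 'p454502_PC54BAn'.
Captured: group 1 = 'p4545', group 2 = 'PC54BAn'.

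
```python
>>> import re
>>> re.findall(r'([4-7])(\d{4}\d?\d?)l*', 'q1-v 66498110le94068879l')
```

[('6', '649811'), ('4', '068879')]

This matches a character in [4-7] (captured); then exactly 4 of a digit, then optionally a digit, then optionally a digit (captured); then zero or more of a literal 'l'.
With 2 capturing groups, `findall` returns a 2-tuple per match.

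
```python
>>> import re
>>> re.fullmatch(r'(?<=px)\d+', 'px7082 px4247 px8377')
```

None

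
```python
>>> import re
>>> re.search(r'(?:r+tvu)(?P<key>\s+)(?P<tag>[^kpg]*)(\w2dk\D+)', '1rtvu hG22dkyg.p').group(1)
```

The pattern matches one or more of a literal 'r', then the literal 'tvu' (non-capturing group); then one or more of whitespace (captured as 'key'); then zero or more of any character except [kpg] (captured as 'tag'); then a word character, then the literal '2dk', then one or more of a non-digit (captured).
`re.search` scans for the first position where the pattern succeeds.
The match spans [1:16] → 'rtvu hG22dkyg.p'.
Captured: group 1 = ' ', group 2 = 'hG', group 3 = '22dkyg.p'.

' '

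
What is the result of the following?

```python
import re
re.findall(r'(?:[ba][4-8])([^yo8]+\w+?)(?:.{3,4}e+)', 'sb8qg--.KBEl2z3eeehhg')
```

['qg--.KBEl2z']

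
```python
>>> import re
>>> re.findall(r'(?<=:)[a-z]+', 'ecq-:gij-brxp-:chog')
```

The lookaround is zero-width — it requires the adjacent text to match without consuming it, so the asserted text isn't part of the match.
No capturing groups, so `findall` returns the 2 full match strings.

['gij', 'chog']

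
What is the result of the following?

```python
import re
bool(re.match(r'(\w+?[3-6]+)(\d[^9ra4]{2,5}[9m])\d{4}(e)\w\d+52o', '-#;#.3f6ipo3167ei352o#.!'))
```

False

This matches one or more of a word character (lazy), then one or more of a character in [3-6] (captured); then a digit, then 2 to 5 of any character except [9ra4], then one of [9m] (captured); then exactly 4 of a digit; then a literal 'e' (captured); then a word character, then one or more of a digit, then the literal '52o'.
`re.match` only tries the pattern at the start of the string.
Here the string doesn't start with a match, so the call returns None, and `bool(None)` is False.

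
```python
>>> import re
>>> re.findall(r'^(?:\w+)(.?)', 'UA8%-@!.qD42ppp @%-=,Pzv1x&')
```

['%']

Pattern: anchored at the start of the string; then one or more of a word character (non-capturing group); then optionally any character (captured).
One capturing group, so `findall` returns just the captured substring from the one match — 1 in all.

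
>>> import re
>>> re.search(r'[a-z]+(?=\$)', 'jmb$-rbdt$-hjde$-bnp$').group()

The `(?=…)`/`(?<=…)` assertion just peeks at neighbouring text; it doesn't advance the match position.
`search` walks the string left to right and returns the first match it finds.
The match spans [0:3] → 'jmb'.

'jmb'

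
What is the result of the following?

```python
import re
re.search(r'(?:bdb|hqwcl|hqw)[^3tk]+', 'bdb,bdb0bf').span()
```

(0, 10)

Unlike `match`, `search` isn't anchored — it looks for the pattern anywhere in the string.
The match spans [0:10] → 'bdb,bdb0bf'.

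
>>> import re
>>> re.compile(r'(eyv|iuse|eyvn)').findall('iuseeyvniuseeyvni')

The regex engine tests alternatives in the order written; an earlier branch that matches wins even if a later one would match more.
One capturing group, so `findall` returns just the captured substring from each match — 4 in all.

['iuse', 'eyv', 'iuse', 'eyv']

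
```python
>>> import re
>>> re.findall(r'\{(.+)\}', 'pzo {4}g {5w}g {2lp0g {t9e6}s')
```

['4}g {5w}g {2lp0g {t9e6']

Walking the string: at [4:28] match '{4}g {5w}g {2lp0g {t9e6}', group 1 = '4}g {5w}g {2lp0g {t9e6'.
`findall` collects group 1 from the one match (1 total).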